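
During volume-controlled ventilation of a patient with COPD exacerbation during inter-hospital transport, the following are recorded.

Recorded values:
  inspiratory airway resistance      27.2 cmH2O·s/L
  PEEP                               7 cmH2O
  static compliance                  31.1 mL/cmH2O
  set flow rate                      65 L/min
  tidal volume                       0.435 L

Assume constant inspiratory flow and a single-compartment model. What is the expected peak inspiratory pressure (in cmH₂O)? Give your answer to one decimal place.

Flow: 65 L/min ÷ 60 = 1.0833 L/s.
Equation of motion (constant flow): PIP = Vt/C + R·V̇ + PEEP.
PIP = 435/31.1 + 27.2×1.0833 + 7 = 13.987 + 29.466 + 7 = 50.453 cmH2O.

50.5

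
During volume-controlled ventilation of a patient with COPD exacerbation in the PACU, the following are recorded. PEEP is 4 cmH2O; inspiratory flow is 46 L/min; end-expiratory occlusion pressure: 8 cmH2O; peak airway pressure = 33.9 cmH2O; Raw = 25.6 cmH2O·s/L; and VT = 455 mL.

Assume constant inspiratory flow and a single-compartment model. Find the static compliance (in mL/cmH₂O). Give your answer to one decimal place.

72.5

Flow: 46 L/min ÷ 60 = 0.7667 L/s.
Total PEEP = 8 cmH2O (set 4 + intrinsic 4); this is the baseline alveolar pressure.
Equation of motion (constant flow): PIP = Vt/C + R·V̇ + PEEP.
Vt/C = PIP − R·V̇ − PEEP = 33.9 − 25.6×0.7667 − 8 = 33.9 − 19.628 − 8 = 6.272 cmH2O.
C = Vt / 6.272 = 455 / 6.272 = 72.545 mL/cmH2O.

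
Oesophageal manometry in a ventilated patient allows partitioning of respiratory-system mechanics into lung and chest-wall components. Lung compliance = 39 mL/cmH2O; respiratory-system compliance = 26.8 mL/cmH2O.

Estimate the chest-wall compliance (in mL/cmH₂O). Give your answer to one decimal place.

85.7

1/Ccw = 1/Crs − 1/CL.
1/Ccw = 1/26.8 − 1/39 = 0.01167.
Ccw = 85.69 mL/cmH2O.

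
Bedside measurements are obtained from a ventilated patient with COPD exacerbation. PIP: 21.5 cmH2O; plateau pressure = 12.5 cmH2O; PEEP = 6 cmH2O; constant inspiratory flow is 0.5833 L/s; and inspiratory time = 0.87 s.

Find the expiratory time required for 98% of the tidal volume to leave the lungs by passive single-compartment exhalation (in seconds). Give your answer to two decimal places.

Vt = flow × Ti = 0.5833 L/s × 0.87 s × 1000 mL/L = 507.47 mL.
R = (PIP − Pplat)/V̇ = (21.5 − 12.5) / 0.5833 = 9.0/0.5833 = 15.429 cmH2O·s/L.
C = Vt/(Pplat − PEEP) = 507.47 / (12.5 − 6) = 507.47/6.5 = 78.072 mL/cmH2O.
τ = R × C = 15.429 × 0.07807 L/cmH2O = 1.205 s.
t = −τ·ln(1 − 0.98) = −1.205·ln(0.02) = 4.714 s.

4.71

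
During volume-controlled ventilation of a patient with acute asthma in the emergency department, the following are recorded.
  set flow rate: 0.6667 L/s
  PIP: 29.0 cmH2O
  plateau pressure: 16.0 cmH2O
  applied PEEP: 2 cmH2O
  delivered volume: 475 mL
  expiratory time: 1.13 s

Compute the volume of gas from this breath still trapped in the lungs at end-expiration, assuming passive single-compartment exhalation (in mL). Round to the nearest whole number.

86

R = (PIP − Pplat)/V̇ = (29.0 − 16.0) / 0.6667 = 13.0/0.6667 = 19.499 cmH2O·s/L.
C = Vt/(Pplat − PEEP) = 475.0 / (16.0 − 2) = 475.0/14.0 = 33.929 mL/cmH2O.
τ = R × C = 19.499 × 0.03393 L/cmH2O = 0.6616 s.
Fraction remaining = e^(−Te/τ) = e^(−1.13/0.6616) = 0.1812.
Trapped volume = 475.0 × 0.1812 = 86.07 mL.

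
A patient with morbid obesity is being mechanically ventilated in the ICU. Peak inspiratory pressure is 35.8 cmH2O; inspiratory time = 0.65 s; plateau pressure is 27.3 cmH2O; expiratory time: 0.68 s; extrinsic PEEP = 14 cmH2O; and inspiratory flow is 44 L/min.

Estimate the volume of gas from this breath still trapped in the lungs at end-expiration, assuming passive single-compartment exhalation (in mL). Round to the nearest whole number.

93

Flow: 44 L/min ÷ 60 = 0.7333 L/s.
Vt = flow × Ti = 0.7333 L/s × 0.65 s × 1000 mL/L = 476.65 mL.
R = (PIP − Pplat)/V̇ = (35.8 − 27.3) / 0.7333 = 8.5/0.7333 = 11.591 cmH2O·s/L.
C = Vt/(Pplat − PEEP) = 476.65 / (27.3 − 14) = 476.65/13.3 = 35.838 mL/cmH2O.
τ = R × C = 11.591 × 0.03584 L/cmH2O = 0.4154 s.
Fraction remaining = e^(−Te/τ) = e^(−0.68/0.4154) = 0.1946.
Trapped volume = 476.65 × 0.1946 = 92.756 mL.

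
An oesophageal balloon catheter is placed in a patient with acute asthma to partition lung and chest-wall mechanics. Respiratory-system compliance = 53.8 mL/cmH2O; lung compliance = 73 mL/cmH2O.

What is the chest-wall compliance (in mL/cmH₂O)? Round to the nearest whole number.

205

1/Ccw = 1/Crs − 1/CL.
1/Ccw = 1/53.8 − 1/73 = 0.004889.
Ccw = 204.54 mL/cmH2O.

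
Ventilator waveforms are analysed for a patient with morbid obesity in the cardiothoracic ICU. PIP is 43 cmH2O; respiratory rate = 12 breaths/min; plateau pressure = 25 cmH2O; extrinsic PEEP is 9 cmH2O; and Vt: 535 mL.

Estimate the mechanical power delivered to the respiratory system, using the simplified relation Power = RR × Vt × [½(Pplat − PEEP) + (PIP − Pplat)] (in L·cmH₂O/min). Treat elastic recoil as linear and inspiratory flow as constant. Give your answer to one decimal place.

166.9

Per-breath work = Vt × [½(Pplat−PEEP) + (PIP−Pplat)] = 0.535 × [0.5×16.0 + 18.0] = 0.535 × 26.0 = 13.91 L·cmH2O.
Power = 12 × 13.91 = 166.92 L·cmH2O/min.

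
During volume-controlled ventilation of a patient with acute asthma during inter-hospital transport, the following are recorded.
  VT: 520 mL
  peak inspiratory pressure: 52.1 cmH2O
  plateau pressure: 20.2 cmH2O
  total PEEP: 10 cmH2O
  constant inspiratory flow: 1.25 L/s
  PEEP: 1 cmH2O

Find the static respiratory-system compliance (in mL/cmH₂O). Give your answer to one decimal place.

End-expiratory occlusion gives total PEEP = 10 cmH2O (intrinsic PEEP = 10 − 1 = 9). Use total PEEP for the elastic gradient.
Cstat = Vt / (Pplat − PEEPtotal) = 520 / (20.2 − 10) = 520 / 10.2 = 50.98 mL/cmH2O.

51.0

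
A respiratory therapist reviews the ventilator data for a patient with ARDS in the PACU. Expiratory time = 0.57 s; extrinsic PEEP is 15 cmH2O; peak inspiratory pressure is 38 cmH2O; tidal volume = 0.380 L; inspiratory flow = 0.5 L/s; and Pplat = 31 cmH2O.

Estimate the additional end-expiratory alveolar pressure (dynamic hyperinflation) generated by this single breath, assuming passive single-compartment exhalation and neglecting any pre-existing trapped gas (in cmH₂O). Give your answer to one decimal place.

R = (PIP − Pplat)/V̇ = (38 − 31) / 0.5 = 7.0/0.5 = 14.0 cmH2O·s/L.
C = Vt/(Pplat − PEEP) = 380.0 / (31 − 15) = 380.0/16.0 = 23.75 mL/cmH2O.
τ = R × C = 14.0 × 0.02375 L/cmH2O = 0.3325 s.
Fraction remaining = e^(−Te/τ) = e^(−0.57/0.3325) = 0.1801; trapped volume = 380.0 × 0.1801 = 68.438 mL.
Additional alveolar pressure from trapping ≈ V_trapped / C = 68.438 / 23.75 = 2.882 cmH2O.

2.9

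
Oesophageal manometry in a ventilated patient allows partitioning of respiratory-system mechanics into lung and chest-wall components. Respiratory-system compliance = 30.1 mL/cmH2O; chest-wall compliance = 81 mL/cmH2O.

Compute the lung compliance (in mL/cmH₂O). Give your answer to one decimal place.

1/CL = 1/Crs − 1/Ccw.
1/CL = 1/30.1 − 1/81 = 0.02088.
CL = 47.893 mL/cmH2O.

47.9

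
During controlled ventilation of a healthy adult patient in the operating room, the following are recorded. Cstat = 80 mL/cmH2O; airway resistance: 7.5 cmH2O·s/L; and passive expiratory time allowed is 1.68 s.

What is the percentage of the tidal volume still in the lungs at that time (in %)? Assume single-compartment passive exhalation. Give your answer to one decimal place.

6.1

τ = R × C = 7.5 × 80 mL/cmH2O = 7.5 × 0.080 L/cmH2O = 0.6 s.
Passive exhalation: V(t)/V₀ = e^(−t/τ) = e^(−1.68/0.6) = 0.06081.
Fraction remaining = 0.06081 → 6.081%.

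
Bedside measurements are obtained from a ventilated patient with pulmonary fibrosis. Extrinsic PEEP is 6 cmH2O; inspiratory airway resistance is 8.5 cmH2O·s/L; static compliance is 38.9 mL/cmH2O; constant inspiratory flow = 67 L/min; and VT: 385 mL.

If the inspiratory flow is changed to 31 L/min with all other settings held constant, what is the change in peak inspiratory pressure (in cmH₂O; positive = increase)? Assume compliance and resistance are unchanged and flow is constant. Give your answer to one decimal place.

-5.1

Flow: 67 L/min ÷ 60 = 1.1167 L/s.
New flow: 31 L/min ÷ 60 = 0.5167 L/s.
PIP = Vt/C + R·V̇ + PEEP (constant-flow equation of motion).
Only the resistive term changes: ΔPIP = R × ΔV̇ = 8.5 × (0.5167 − 1.1167) = 8.5 × -0.6 = -5.1 cmH2O.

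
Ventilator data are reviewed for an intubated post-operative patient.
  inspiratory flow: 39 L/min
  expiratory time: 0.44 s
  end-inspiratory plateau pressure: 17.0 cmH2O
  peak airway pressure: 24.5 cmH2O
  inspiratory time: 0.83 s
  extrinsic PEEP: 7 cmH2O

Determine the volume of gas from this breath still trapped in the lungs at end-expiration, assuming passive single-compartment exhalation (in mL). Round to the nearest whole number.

Flow: 39 L/min ÷ 60 = 0.65 L/s.
Vt = flow × Ti = 0.65 L/s × 0.83 s × 1000 mL/L = 539.5 mL.
R = (PIP − Pplat)/V̇ = (24.5 − 17.0) / 0.65 = 7.5/0.65 = 11.538 cmH2O·s/L.
C = Vt/(Pplat − PEEP) = 539.5 / (17.0 − 7) = 539.5/10.0 = 53.95 mL/cmH2O.
τ = R × C = 11.538 × 0.05395 L/cmH2O = 0.6225 s.
Fraction remaining = e^(−Te/τ) = e^(−0.44/0.6225) = 0.4932.
Trapped volume = 539.5 × 0.4932 = 266.08 mL.

266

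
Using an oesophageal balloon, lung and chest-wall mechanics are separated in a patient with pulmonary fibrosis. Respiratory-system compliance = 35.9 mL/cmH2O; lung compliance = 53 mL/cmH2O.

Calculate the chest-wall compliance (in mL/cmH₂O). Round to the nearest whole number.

111

1/Ccw = 1/Crs − 1/CL.
1/Ccw = 1/35.9 − 1/53 = 0.008987.
Ccw = 111.27 mL/cmH2O.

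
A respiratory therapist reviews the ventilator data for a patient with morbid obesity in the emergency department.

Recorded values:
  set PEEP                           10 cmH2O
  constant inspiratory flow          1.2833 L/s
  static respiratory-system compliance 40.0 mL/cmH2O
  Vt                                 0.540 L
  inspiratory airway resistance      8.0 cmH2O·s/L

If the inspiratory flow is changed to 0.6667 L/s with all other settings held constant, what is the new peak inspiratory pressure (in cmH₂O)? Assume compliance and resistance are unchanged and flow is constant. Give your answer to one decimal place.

28.8

PIP = Vt/C + R·V̇ + PEEP (constant-flow equation of motion).
Only the resistive term changes: ΔPIP = R × ΔV̇ = 8.0 × (0.6667 − 1.2833) = 8.0 × -0.6166 = -4.933 cmH2O.
Original PIP = 540/40.0 + 8.0×1.2833 + 10 = 33.766 cmH2O; new PIP = 33.766 + (-4.933) = 28.833 cmH2O.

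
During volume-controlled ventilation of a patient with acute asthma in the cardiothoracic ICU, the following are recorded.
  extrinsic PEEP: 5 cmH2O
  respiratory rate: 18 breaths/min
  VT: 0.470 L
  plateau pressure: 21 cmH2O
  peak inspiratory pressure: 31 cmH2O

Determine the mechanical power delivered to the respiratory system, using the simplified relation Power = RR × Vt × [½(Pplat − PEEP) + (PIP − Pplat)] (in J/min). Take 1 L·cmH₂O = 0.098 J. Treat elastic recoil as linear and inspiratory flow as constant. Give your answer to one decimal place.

Per-breath work = Vt × [½(Pplat−PEEP) + (PIP−Pplat)] = 0.470 × [0.5×16.0 + 10.0] = 0.470 × 18.0 = 8.46 L·cmH2O.
Power = 18 × 8.46 = 152.28 L·cmH2O/min.
× 0.098 J/(L·cmH2O) → 14.923 J/min.

14.9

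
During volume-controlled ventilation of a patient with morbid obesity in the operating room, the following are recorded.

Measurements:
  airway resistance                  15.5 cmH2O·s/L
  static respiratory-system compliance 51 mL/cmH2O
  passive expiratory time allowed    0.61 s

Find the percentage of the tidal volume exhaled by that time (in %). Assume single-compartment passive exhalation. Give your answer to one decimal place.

53.8

τ = R × C = 15.5 × 51 mL/cmH2O = 15.5 × 0.051 L/cmH2O = 0.7905 s.
Passive exhalation: V(t)/V₀ = e^(−t/τ) = e^(−0.61/0.7905) = 0.4622.
Fraction exhaled = 1 − 0.4622 = 0.5378 → 53.78%.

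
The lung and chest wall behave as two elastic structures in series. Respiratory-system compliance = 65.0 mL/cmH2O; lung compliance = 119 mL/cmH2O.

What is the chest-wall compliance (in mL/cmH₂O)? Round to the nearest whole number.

143

1/Ccw = 1/Crs − 1/CL.
1/Ccw = 1/65.0 − 1/119 = 0.006981.
Ccw = 143.25 mL/cmH2O.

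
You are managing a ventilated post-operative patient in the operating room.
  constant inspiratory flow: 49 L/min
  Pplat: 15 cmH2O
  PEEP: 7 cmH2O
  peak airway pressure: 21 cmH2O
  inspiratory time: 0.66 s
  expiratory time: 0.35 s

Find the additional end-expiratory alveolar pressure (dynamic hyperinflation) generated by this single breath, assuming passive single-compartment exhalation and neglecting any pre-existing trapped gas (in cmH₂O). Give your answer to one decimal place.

3.9

Flow: 49 L/min ÷ 60 = 0.8167 L/s.
Vt = flow × Ti = 0.8167 L/s × 0.66 s × 1000 mL/L = 539.02 mL.
R = (PIP − Pplat)/V̇ = (21 − 15) / 0.8167 = 6.0/0.8167 = 7.347 cmH2O·s/L.
C = Vt/(Pplat − PEEP) = 539.02 / (15 − 7) = 539.02/8.0 = 67.378 mL/cmH2O.
τ = R × C = 7.347 × 0.06738 L/cmH2O = 0.495 s.
Fraction remaining = e^(−Te/τ) = e^(−0.35/0.495) = 0.4931; trapped volume = 539.02 × 0.4931 = 265.79 mL.
Additional alveolar pressure from trapping ≈ V_trapped / C = 265.79 / 67.378 = 3.945 cmH2O.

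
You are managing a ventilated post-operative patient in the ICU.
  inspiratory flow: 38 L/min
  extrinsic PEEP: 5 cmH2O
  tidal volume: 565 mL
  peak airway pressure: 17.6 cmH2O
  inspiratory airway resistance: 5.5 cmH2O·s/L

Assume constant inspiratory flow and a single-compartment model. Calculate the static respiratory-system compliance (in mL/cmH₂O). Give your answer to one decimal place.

62.0

Flow: 38 L/min ÷ 60 = 0.6333 L/s.
Equation of motion (constant flow): PIP = Vt/C + R·V̇ + PEEP.
Vt/C = PIP − R·V̇ − PEEP = 17.6 − 5.5×0.6333 − 5 = 17.6 − 3.483 − 5 = 9.117 cmH2O.
C = Vt / 9.117 = 565 / 9.117 = 61.972 mL/cmH2O.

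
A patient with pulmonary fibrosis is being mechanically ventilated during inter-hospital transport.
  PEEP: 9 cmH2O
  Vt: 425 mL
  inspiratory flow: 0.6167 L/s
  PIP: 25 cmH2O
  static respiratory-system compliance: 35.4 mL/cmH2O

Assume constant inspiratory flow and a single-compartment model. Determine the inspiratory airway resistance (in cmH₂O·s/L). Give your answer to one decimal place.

6.5

Equation of motion (constant flow): PIP = Vt/C + R·V̇ + PEEP.
R·V̇ = PIP − Vt/C − PEEP = 25 − 425/35.4 − 9 = 25 − 12.006 − 9 = 3.994 cmH2O.
R = 3.994 / 0.6167 = 6.476 cmH2O·s/L.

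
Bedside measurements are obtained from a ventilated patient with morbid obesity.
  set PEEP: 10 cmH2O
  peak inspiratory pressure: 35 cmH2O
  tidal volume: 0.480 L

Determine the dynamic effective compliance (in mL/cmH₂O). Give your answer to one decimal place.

Dynamic compliance = Vt / (PIP − PEEP) = 480 / (35 − 10) = 480 / 25.0 = 19.2 mL/cmH2O.

19.2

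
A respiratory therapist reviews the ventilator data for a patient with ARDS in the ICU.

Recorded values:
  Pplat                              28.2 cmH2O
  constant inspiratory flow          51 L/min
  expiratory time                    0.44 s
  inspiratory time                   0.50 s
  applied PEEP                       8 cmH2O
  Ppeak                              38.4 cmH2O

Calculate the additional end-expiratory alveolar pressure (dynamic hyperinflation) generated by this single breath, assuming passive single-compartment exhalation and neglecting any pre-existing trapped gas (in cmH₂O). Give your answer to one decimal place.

Flow: 51 L/min ÷ 60 = 0.85 L/s.
Vt = flow × Ti = 0.85 L/s × 0.50 s × 1000 mL/L = 425.0 mL.
R = (PIP − Pplat)/V̇ = (38.4 − 28.2) / 0.85 = 10.2/0.85 = 12.0 cmH2O·s/L.
C = Vt/(Pplat − PEEP) = 425.0 / (28.2 − 8) = 425.0/20.2 = 21.04 mL/cmH2O.
τ = R × C = 12.0 × 0.02104 L/cmH2O = 0.2525 s.
Fraction remaining = e^(−Te/τ) = e^(−0.44/0.2525) = 0.1751; trapped volume = 425.0 × 0.1751 = 74.418 mL.
Additional alveolar pressure from trapping ≈ V_trapped / C = 74.418 / 21.04 = 3.537 cmH2O.

3.5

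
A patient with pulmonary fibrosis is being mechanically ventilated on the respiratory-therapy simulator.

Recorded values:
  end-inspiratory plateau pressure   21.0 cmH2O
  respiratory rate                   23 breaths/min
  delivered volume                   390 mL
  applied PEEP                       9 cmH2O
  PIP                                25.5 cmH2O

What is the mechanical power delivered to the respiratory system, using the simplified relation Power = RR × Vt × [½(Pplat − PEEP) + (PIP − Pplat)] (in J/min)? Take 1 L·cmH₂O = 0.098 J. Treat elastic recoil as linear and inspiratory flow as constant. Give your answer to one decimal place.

9.2

Per-breath work = Vt × [½(Pplat−PEEP) + (PIP−Pplat)] = 0.390 × [0.5×12.0 + 4.5] = 0.390 × 10.5 = 4.095 L·cmH2O.
Power = 23 × 4.095 = 94.185 L·cmH2O/min.
× 0.098 J/(L·cmH2O) → 9.23 J/min.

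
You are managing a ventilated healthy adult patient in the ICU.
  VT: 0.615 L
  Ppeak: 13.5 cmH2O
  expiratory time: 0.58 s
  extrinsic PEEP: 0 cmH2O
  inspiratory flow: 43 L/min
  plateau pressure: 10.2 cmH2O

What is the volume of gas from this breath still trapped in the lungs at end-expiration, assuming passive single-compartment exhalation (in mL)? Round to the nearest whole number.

76

Flow: 43 L/min ÷ 60 = 0.7167 L/s.
R = (PIP − Pplat)/V̇ = (13.5 − 10.2) / 0.7167 = 3.3/0.7167 = 4.604 cmH2O·s/L.
C = Vt/(Pplat − PEEP) = 615.0 / (10.2 − 0) = 615.0/10.2 = 60.294 mL/cmH2O.
τ = R × C = 4.604 × 0.06029 L/cmH2O = 0.2776 s.
Fraction remaining = e^(−Te/τ) = e^(−0.58/0.2776) = 0.1238.
Trapped volume = 615.0 × 0.1238 = 76.137 mL.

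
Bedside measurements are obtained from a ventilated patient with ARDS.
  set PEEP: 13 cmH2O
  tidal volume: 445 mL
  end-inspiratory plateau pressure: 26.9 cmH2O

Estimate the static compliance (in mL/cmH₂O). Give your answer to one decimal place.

Cstat = Vt / (Pplat − PEEP) = 445 / (26.9 − 13) = 445 / 13.9 = 32.014 mL/cmH2O.

32.0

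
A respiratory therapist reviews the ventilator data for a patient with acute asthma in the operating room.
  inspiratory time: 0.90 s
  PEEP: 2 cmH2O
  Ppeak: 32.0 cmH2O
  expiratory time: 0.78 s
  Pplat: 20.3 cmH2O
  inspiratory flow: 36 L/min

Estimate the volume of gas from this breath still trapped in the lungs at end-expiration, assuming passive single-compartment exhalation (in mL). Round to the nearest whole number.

Flow: 36 L/min ÷ 60 = 0.6 L/s.
Vt = flow × Ti = 0.6 L/s × 0.90 s × 1000 mL/L = 540.0 mL.
R = (PIP − Pplat)/V̇ = (32.0 − 20.3) / 0.6 = 11.7/0.6 = 19.5 cmH2O·s/L.
C = Vt/(Pplat − PEEP) = 540.0 / (20.3 − 2) = 540.0/18.3 = 29.508 mL/cmH2O.
τ = R × C = 19.5 × 0.02951 L/cmH2O = 0.5754 s.
Fraction remaining = e^(−Te/τ) = e^(−0.78/0.5754) = 0.2578.
Trapped volume = 540.0 × 0.2578 = 139.21 mL.

139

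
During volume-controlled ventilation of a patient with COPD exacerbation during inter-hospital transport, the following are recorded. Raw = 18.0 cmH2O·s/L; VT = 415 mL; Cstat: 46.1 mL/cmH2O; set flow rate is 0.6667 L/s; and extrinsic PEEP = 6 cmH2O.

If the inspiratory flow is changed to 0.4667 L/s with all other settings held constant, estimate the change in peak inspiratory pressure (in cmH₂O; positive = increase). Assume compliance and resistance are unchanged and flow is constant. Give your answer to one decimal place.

-3.6

PIP = Vt/C + R·V̇ + PEEP (constant-flow equation of motion).
Only the resistive term changes: ΔPIP = R × ΔV̇ = 18.0 × (0.4667 − 0.6667) = 18.0 × -0.2 = -3.6 cmH2O.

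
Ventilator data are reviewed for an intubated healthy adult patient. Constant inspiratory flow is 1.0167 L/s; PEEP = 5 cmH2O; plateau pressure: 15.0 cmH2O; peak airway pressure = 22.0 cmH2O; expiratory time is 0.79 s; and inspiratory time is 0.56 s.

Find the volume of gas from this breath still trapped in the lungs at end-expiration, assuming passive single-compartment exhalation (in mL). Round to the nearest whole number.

Vt = flow × Ti = 1.0167 L/s × 0.56 s × 1000 mL/L = 569.35 mL.
R = (PIP − Pplat)/V̇ = (22.0 − 15.0) / 1.0167 = 7.0/1.0167 = 6.885 cmH2O·s/L.
C = Vt/(Pplat − PEEP) = 569.35 / (15.0 − 5) = 569.35/10.0 = 56.935 mL/cmH2O.
τ = R × C = 6.885 × 0.05694 L/cmH2O = 0.392 s.
Fraction remaining = e^(−Te/τ) = e^(−0.79/0.392) = 0.1333.
Trapped volume = 569.35 × 0.1333 = 75.894 mL.

76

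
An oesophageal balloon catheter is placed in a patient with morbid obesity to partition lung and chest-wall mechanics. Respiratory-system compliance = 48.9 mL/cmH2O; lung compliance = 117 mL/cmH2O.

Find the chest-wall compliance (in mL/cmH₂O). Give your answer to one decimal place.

84.0

1/Ccw = 1/Crs − 1/CL.
1/Ccw = 1/48.9 − 1/117 = 0.0119.
Ccw = 84.034 mL/cmH2O.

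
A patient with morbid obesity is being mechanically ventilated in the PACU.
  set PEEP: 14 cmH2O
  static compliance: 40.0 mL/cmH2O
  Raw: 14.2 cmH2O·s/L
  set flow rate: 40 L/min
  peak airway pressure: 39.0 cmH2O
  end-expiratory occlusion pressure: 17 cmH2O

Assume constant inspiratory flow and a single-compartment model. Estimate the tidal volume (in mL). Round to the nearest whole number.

Flow: 40 L/min ÷ 60 = 0.6667 L/s.
Total PEEP = 17 cmH2O (set 14 + intrinsic 3); this is the baseline alveolar pressure.
Equation of motion (constant flow): PIP = Vt/C + R·V̇ + PEEP.
Vt/C = PIP − R·V̇ − PEEP = 39.0 − 9.467 − 17 = 12.533 cmH2O.
Vt = C × 12.533 = 40.0 × 12.533 = 501.32 mL.

501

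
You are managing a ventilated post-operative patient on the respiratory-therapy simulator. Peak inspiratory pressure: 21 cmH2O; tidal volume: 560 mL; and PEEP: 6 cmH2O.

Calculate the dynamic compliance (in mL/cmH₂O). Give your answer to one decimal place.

37.3

Dynamic compliance = Vt / (PIP − PEEP) = 560 / (21 − 6) = 560 / 15.0 = 37.333 mL/cmH2O.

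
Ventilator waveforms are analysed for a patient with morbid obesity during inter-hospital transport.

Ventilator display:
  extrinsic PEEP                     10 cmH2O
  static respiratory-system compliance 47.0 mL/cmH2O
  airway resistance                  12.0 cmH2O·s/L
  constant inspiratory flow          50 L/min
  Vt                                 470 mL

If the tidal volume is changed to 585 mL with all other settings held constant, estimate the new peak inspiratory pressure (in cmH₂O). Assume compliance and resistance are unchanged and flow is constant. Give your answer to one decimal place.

Flow: 50 L/min ÷ 60 = 0.8333 L/s.
PIP = Vt/C + R·V̇ + PEEP (constant-flow equation of motion).
Only the elastic term changes: ΔPIP = ΔVt / C = (585 − 470) / 47.0 = 2.447 cmH2O.
Original PIP = 470/47.0 + 12.0×0.8333 + 10 = 30.0 cmH2O; new PIP = 30.0 + (2.447) = 32.447 cmH2O.

32.4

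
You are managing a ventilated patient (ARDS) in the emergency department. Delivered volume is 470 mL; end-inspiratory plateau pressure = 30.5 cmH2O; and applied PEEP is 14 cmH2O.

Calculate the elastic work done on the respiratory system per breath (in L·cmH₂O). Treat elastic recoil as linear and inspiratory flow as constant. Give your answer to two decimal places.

3.88

Elastic work ≈ ½ × (Pplat − PEEP) × Vt = 0.5 × (30.5 − 14) × 0.470 L = 0.5 × 16.5 × 0.470 = 3.878 L·cmH2O.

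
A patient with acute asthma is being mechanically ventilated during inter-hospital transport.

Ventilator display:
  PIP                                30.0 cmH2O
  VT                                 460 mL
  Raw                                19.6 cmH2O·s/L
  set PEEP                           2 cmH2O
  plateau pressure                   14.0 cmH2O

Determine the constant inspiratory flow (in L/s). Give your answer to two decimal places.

flow = (PIP − Pplat) / Raw = 16.0 / 19.6 = 0.8163 L/s.

0.82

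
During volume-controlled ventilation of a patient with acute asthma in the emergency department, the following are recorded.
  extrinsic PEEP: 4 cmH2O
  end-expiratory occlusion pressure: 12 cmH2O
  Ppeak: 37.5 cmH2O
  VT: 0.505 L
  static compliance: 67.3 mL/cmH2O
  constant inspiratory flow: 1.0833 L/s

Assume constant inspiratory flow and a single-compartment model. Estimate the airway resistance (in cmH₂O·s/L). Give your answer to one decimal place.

16.6

Total PEEP = 12 cmH2O (set 4 + intrinsic 8); this is the baseline alveolar pressure.
Equation of motion (constant flow): PIP = Vt/C + R·V̇ + PEEP.
R·V̇ = PIP − Vt/C − PEEP = 37.5 − 505/67.3 − 12 = 37.5 − 7.504 − 12 = 17.996 cmH2O.
R = 17.996 / 1.0833 = 16.612 cmH2O·s/L.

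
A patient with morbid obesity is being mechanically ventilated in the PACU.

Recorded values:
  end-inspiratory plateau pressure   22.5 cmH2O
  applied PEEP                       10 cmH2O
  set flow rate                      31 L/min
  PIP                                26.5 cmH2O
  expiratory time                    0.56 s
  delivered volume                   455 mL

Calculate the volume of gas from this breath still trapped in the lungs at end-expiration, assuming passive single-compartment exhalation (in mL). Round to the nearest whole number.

62

Flow: 31 L/min ÷ 60 = 0.5167 L/s.
R = (PIP − Pplat)/V̇ = (26.5 − 22.5) / 0.5167 = 4.0/0.5167 = 7.741 cmH2O·s/L.
C = Vt/(Pplat − PEEP) = 455.0 / (22.5 − 10) = 455.0/12.5 = 36.4 mL/cmH2O.
τ = R × C = 7.741 × 0.0364 L/cmH2O = 0.2818 s.
Fraction remaining = e^(−Te/τ) = e^(−0.56/0.2818) = 0.1371.
Trapped volume = 455.0 × 0.1371 = 62.381 mL.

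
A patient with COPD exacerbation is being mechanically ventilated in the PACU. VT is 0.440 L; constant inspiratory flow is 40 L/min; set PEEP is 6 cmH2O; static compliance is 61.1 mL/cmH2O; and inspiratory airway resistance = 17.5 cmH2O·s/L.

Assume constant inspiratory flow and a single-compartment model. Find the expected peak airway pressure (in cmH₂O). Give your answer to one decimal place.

24.9

Flow: 40 L/min ÷ 60 = 0.6667 L/s.
Equation of motion (constant flow): PIP = Vt/C + R·V̇ + PEEP.
PIP = 440/61.1 + 17.5×0.6667 + 6 = 7.201 + 11.667 + 6 = 24.868 cmH2O.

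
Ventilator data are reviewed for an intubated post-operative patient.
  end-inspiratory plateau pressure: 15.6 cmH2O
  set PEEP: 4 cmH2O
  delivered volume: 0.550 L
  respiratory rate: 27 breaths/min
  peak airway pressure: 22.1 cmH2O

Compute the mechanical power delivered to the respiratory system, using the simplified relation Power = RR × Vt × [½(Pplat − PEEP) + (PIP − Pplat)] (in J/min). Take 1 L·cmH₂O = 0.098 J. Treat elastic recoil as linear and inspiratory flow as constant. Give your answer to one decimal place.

17.9

Per-breath work = Vt × [½(Pplat−PEEP) + (PIP−Pplat)] = 0.550 × [0.5×11.6 + 6.5] = 0.550 × 12.3 = 6.765 L·cmH2O.
Power = 27 × 6.765 = 182.66 L·cmH2O/min.
× 0.098 J/(L·cmH2O) → 17.901 J/min.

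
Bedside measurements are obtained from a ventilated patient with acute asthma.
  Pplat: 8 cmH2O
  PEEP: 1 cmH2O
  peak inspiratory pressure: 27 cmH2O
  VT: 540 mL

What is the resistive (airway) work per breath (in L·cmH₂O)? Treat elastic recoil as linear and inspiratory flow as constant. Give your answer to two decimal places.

With constant inspiratory flow the resistive pressure is constant at PIP − Pplat = 27 − 8 = 19.0 cmH2O, so resistive work = 19.0 × 0.540 = 10.26 L·cmH2O.

10.26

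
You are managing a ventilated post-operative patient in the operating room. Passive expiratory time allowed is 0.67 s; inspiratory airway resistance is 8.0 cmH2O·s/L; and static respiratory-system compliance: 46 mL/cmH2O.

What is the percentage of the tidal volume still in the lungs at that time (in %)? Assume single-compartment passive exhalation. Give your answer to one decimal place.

τ = R × C = 8.0 × 46 mL/cmH2O = 8.0 × 0.046 L/cmH2O = 0.368 s.
Passive exhalation: V(t)/V₀ = e^(−t/τ) = e^(−0.67/0.368) = 0.1619.
Fraction remaining = 0.1619 → 16.19%.

16.2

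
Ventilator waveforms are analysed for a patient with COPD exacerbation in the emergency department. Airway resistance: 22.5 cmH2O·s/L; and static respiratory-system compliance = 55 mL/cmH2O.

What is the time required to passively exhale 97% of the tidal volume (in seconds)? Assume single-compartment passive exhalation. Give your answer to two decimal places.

4.34

τ = R × C = 22.5 × 55 mL/cmH2O = 22.5 × 0.055 L/cmH2O = 1.238 s.
Exhaled fraction f = 1 − e^(−t/τ) → t = −τ·ln(1 − f) = −1.238·ln(0.03) = 4.341 s.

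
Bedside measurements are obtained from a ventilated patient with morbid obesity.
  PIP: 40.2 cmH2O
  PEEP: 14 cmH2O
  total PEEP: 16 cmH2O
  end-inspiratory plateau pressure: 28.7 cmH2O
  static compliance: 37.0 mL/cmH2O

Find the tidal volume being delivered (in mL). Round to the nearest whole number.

470

End-expiratory occlusion gives total PEEP = 16 cmH2O (intrinsic PEEP = 16 − 14 = 2). Use total PEEP for the elastic gradient.
Vt = Cstat × (Pplat − PEEPtotal) = 37.0 × (28.7 − 16) = 37.0 × 12.7 = 469.9 mL.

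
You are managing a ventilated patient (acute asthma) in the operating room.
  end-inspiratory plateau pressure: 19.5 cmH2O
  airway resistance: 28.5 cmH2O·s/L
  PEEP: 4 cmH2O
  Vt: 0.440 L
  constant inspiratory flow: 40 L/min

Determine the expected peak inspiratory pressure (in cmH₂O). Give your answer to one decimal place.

Flow: 40 L/min ÷ 60 = 0.6667 L/s.
PIP = Pplat + Raw × flow = 19.5 + 28.5 × 0.6667 = 19.5 + 19.001 = 38.501 cmH2O.

38.5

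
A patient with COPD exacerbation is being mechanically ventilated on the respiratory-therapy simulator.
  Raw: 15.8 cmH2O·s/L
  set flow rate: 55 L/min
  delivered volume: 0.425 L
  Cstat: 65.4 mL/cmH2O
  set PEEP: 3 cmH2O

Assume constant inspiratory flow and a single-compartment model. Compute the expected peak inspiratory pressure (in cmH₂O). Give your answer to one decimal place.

Flow: 55 L/min ÷ 60 = 0.9167 L/s.
Equation of motion (constant flow): PIP = Vt/C + R·V̇ + PEEP.
PIP = 425/65.4 + 15.8×0.9167 + 3 = 6.498 + 14.484 + 3 = 23.982 cmH2O.

24.0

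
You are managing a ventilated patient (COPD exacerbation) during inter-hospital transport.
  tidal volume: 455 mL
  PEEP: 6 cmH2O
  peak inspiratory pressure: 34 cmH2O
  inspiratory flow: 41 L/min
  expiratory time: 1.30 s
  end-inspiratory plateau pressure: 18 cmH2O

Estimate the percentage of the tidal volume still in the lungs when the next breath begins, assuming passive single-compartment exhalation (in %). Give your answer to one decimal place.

Flow: 41 L/min ÷ 60 = 0.6833 L/s.
R = (PIP − Pplat)/V̇ = (34 − 18) / 0.6833 = 16.0/0.6833 = 23.416 cmH2O·s/L.
C = Vt/(Pplat − PEEP) = 455.0 / (18 − 6) = 455.0/12.0 = 37.917 mL/cmH2O.
τ = R × C = 23.416 × 0.03792 L/cmH2O = 0.8879 s.
Fraction remaining at end-expiration = e^(−Te/τ) = e^(−1.30/0.8879) = 0.2313 → 23.13%.

23.1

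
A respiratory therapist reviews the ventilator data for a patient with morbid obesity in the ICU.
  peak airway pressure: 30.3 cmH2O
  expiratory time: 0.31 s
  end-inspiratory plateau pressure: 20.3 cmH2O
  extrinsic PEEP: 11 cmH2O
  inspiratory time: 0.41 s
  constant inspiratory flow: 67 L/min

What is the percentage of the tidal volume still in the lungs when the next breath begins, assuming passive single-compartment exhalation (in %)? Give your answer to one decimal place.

49.5

Flow: 67 L/min ÷ 60 = 1.1167 L/s.
Vt = flow × Ti = 1.1167 L/s × 0.41 s × 1000 mL/L = 457.85 mL.
R = (PIP − Pplat)/V̇ = (30.3 − 20.3) / 1.1167 = 10.0/1.1167 = 8.955 cmH2O·s/L.
C = Vt/(Pplat − PEEP) = 457.85 / (20.3 − 11) = 457.85/9.3 = 49.231 mL/cmH2O.
τ = R × C = 8.955 × 0.04923 L/cmH2O = 0.4409 s.
Fraction remaining at end-expiration = e^(−Te/τ) = e^(−0.31/0.4409) = 0.495 → 49.5%.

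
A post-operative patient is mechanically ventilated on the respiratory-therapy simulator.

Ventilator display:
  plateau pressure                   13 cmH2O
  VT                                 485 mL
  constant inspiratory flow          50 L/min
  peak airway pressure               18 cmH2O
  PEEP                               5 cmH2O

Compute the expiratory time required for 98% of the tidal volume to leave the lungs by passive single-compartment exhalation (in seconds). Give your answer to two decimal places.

1.42

Flow: 50 L/min ÷ 60 = 0.8333 L/s.
R = (PIP − Pplat)/V̇ = (18 − 13) / 0.8333 = 5.0/0.8333 = 6.0 cmH2O·s/L.
C = Vt/(Pplat − PEEP) = 485.0 / (13 − 5) = 485.0/8.0 = 60.625 mL/cmH2O.
τ = R × C = 6.0 × 0.06063 L/cmH2O = 0.3638 s.
t = −τ·ln(1 − 0.98) = −0.3638·ln(0.02) = 1.423 s.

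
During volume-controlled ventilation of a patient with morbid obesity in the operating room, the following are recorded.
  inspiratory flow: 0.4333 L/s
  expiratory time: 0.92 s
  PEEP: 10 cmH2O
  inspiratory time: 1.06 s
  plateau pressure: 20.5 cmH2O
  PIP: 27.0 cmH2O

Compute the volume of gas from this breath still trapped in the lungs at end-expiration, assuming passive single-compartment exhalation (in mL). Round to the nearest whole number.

113

Vt = flow × Ti = 0.4333 L/s × 1.06 s × 1000 mL/L = 459.3 mL.
R = (PIP − Pplat)/V̇ = (27.0 − 20.5) / 0.4333 = 6.5/0.4333 = 15.001 cmH2O·s/L.
C = Vt/(Pplat − PEEP) = 459.3 / (20.5 − 10) = 459.3/10.5 = 43.743 mL/cmH2O.
τ = R × C = 15.001 × 0.04374 L/cmH2O = 0.6561 s.
Fraction remaining = e^(−Te/τ) = e^(−0.92/0.6561) = 0.246.
Trapped volume = 459.3 × 0.246 = 112.99 mL.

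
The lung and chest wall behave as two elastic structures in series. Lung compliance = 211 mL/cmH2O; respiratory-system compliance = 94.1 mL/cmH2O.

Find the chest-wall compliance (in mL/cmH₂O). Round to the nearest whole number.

1/Ccw = 1/Crs − 1/CL.
1/Ccw = 1/94.1 − 1/211 = 0.005888.
Ccw = 169.84 mL/cmH2O.

170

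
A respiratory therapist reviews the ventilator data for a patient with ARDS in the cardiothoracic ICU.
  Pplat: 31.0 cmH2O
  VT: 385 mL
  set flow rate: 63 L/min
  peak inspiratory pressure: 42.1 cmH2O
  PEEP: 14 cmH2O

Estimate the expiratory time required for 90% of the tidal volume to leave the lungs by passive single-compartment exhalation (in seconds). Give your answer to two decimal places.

0.55

Flow: 63 L/min ÷ 60 = 1.05 L/s.
R = (PIP − Pplat)/V̇ = (42.1 − 31.0) / 1.05 = 11.1/1.05 = 10.571 cmH2O·s/L.
C = Vt/(Pplat − PEEP) = 385.0 / (31.0 − 14) = 385.0/17.0 = 22.647 mL/cmH2O.
τ = R × C = 10.571 × 0.02265 L/cmH2O = 0.2394 s.
t = −τ·ln(1 − 0.90) = −0.2394·ln(0.1) = 0.5512 s.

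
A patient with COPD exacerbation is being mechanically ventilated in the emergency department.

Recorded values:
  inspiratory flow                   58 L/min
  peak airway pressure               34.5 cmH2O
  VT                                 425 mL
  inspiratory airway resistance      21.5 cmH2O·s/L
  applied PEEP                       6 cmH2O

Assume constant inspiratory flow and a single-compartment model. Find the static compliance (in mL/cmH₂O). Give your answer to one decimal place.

Flow: 58 L/min ÷ 60 = 0.9667 L/s.
Equation of motion (constant flow): PIP = Vt/C + R·V̇ + PEEP.
Vt/C = PIP − R·V̇ − PEEP = 34.5 − 21.5×0.9667 − 6 = 34.5 − 20.784 − 6 = 7.716 cmH2O.
C = Vt / 7.716 = 425 / 7.716 = 55.08 mL/cmH2O.

55.1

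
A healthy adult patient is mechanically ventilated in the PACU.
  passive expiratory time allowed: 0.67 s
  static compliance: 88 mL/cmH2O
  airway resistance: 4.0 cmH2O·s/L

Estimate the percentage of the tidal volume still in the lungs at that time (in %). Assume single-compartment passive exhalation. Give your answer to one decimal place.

14.9

τ = R × C = 4.0 × 88 mL/cmH2O = 4.0 × 0.088 L/cmH2O = 0.352 s.
Passive exhalation: V(t)/V₀ = e^(−t/τ) = e^(−0.67/0.352) = 0.1491.
Fraction remaining = 0.1491 → 14.91%.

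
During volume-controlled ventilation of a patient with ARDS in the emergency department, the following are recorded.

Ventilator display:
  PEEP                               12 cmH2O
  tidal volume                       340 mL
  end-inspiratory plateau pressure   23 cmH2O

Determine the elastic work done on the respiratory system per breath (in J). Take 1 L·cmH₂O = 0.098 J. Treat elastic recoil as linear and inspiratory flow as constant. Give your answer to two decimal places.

Elastic work ≈ ½ × (Pplat − PEEP) × Vt = 0.5 × (23 − 12) × 0.340 L = 0.5 × 11.0 × 0.340 = 1.87 L·cmH2O.
× 0.098 J/(L·cmH2O) → 0.1833 J.

0.18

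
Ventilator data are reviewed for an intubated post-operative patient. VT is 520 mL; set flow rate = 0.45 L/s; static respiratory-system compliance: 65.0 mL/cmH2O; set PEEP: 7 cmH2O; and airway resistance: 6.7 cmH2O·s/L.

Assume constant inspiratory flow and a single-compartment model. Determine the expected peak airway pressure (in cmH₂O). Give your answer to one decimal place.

Equation of motion (constant flow): PIP = Vt/C + R·V̇ + PEEP.
PIP = 520/65.0 + 6.7×0.45 + 7 = 8.0 + 3.015 + 7 = 18.015 cmH2O.

18.0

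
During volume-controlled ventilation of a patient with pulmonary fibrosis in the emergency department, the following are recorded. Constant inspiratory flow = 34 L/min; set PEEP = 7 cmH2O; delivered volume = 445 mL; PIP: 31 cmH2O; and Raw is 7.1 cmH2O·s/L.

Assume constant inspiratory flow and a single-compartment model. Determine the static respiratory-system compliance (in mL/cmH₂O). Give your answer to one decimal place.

22.3

Flow: 34 L/min ÷ 60 = 0.5667 L/s.
Equation of motion (constant flow): PIP = Vt/C + R·V̇ + PEEP.
Vt/C = PIP − R·V̇ − PEEP = 31 − 7.1×0.5667 − 7 = 31 − 4.024 − 7 = 19.976 cmH2O.
C = Vt / 19.976 = 445 / 19.976 = 22.277 mL/cmH2O.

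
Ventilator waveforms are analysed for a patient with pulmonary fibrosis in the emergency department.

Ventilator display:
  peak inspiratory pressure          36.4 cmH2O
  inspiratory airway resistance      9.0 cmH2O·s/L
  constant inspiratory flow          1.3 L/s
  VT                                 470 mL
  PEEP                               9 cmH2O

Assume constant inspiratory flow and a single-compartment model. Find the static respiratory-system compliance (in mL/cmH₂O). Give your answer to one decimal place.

Equation of motion (constant flow): PIP = Vt/C + R·V̇ + PEEP.
Vt/C = PIP − R·V̇ − PEEP = 36.4 − 9.0×1.3 − 9 = 36.4 − 11.7 − 9 = 15.7 cmH2O.
C = Vt / 15.7 = 470 / 15.7 = 29.936 mL/cmH2O.

29.9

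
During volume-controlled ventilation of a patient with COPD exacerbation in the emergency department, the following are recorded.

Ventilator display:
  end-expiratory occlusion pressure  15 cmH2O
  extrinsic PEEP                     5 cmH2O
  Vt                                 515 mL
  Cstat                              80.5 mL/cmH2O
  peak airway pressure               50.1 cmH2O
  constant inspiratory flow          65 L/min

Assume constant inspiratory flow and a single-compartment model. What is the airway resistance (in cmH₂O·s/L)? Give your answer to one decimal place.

26.5

Flow: 65 L/min ÷ 60 = 1.0833 L/s.
Total PEEP = 15 cmH2O (set 5 + intrinsic 10); this is the baseline alveolar pressure.
Equation of motion (constant flow): PIP = Vt/C + R·V̇ + PEEP.
R·V̇ = PIP − Vt/C − PEEP = 50.1 − 515/80.5 − 15 = 50.1 − 6.398 − 15 = 28.702 cmH2O.
R = 28.702 / 1.0833 = 26.495 cmH2O·s/L.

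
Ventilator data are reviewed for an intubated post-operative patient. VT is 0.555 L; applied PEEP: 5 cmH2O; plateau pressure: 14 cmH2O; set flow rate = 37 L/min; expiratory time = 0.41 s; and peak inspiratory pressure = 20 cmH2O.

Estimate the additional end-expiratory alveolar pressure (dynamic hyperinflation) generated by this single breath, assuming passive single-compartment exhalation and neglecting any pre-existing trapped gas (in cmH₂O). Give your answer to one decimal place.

Flow: 37 L/min ÷ 60 = 0.6167 L/s.
R = (PIP − Pplat)/V̇ = (20 − 14) / 0.6167 = 6.0/0.6167 = 9.729 cmH2O·s/L.
C = Vt/(Pplat − PEEP) = 555.0 / (14 − 5) = 555.0/9.0 = 61.667 mL/cmH2O.
τ = R × C = 9.729 × 0.06167 L/cmH2O = 0.6 s.
Fraction remaining = e^(−Te/τ) = e^(−0.41/0.6) = 0.5049; trapped volume = 555.0 × 0.5049 = 280.22 mL.
Additional alveolar pressure from trapping ≈ V_trapped / C = 280.22 / 61.667 = 4.544 cmH2O.

4.5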